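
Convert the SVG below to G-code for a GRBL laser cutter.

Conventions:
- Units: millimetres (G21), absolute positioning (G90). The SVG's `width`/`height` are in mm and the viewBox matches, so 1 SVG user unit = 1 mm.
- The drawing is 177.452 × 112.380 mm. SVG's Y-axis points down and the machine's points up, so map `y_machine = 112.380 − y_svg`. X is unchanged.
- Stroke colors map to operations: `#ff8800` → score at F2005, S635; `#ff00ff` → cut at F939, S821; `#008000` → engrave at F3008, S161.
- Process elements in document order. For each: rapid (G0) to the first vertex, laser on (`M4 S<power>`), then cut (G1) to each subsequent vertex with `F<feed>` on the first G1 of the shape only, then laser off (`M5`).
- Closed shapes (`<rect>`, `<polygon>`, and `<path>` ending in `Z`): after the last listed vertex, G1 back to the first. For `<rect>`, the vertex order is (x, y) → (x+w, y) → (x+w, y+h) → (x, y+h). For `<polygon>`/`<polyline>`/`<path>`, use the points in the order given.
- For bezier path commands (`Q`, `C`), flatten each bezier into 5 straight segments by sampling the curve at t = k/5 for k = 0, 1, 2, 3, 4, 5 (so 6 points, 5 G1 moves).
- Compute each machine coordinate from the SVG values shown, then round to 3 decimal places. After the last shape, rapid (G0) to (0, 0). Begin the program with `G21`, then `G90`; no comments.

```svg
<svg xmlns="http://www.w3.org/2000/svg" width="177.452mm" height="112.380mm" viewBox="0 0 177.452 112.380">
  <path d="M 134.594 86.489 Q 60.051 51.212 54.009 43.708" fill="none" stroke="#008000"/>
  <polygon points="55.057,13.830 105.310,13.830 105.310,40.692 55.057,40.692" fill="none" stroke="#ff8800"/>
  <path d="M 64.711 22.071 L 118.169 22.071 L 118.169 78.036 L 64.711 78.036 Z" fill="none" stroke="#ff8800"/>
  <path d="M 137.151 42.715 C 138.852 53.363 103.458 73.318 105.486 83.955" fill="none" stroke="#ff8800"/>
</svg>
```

1 u = 1 mm; y_m = 112.380 − y.

[1] `<path>` quadratic bezier, #008000→engrave S161 F3008: (134.594,25.891) → (107.517,38.891) → (85.920,49.669) → (69.803,58.225) → (59.166,64.559) → (54.009,68.672)

[2] `<polygon>` rectangle, #ff8800→score S635 F2005: (55.057,98.550) → (105.310,98.550) → (105.310,71.688) → (55.057,71.688) → (55.057,98.550) (closed)

[3] `<path>` rectangle, #ff8800→score S635 F2005: (64.711,90.309) → (118.169,90.309) → (118.169,34.344) → (64.711,34.344) → (64.711,90.309) (closed)

[4] `<path>` cubic bezier, #ff8800→score S635 F2005: (137.151,69.665) → (134.316,62.308) → (126.156,53.612) → (116.246,44.470) → (108.164,35.776) → (105.486,28.425)

G21
G90
G0 X134.594 Y25.891
M4 S161
G1 X107.517 Y38.891 F3008
G1 X85.920 Y49.669
G1 X69.803 Y58.225
G1 X59.166 Y64.559
G1 X54.009 Y68.672
M5
G0 X55.057 Y98.550
M4 S635
G1 X105.310 Y98.550 F2005
G1 X105.310 Y71.688
G1 X55.057 Y71.688
G1 X55.057 Y98.550
M5
G0 X64.711 Y90.309
M4 S635
G1 X118.169 Y90.309 F2005
G1 X118.169 Y34.344
G1 X64.711 Y34.344
G1 X64.711 Y90.309
M5
G0 X137.151 Y69.665
M4 S635
G1 X134.316 Y62.308 F2005
G1 X126.156 Y53.612
G1 X116.246 Y44.470
G1 X108.164 Y35.776
G1 X105.486 Y28.425
M5
G0 X0.000 Y0.000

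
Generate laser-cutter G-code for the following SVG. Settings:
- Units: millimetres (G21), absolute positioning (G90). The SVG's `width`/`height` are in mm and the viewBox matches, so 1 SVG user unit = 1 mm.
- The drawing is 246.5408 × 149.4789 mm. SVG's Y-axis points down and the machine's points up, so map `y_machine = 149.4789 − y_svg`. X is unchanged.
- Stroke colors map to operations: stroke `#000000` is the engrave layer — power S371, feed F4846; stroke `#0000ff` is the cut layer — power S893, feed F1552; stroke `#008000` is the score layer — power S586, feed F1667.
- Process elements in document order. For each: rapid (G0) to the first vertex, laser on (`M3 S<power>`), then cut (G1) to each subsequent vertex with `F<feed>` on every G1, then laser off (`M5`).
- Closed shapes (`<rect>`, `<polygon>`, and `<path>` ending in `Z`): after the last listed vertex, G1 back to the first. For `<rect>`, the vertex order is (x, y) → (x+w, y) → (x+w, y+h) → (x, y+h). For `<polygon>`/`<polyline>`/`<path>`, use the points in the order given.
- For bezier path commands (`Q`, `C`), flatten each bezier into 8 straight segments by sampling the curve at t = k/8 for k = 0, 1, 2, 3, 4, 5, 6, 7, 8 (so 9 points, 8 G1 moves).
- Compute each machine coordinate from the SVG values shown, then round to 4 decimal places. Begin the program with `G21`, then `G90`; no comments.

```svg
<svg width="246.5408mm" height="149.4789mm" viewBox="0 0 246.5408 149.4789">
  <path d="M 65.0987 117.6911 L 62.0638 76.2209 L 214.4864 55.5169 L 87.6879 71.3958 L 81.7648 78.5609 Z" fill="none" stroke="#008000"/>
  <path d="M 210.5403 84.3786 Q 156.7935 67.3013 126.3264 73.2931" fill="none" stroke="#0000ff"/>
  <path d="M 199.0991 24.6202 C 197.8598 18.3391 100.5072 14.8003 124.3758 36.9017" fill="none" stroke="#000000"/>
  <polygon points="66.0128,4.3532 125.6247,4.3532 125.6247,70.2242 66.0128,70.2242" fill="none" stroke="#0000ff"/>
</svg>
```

viewBox `0 0 246.5408 149.4789` with mm width/height → 1 unit = 1 mm. Flip: y_m = 149.4789 − y_svg.

**Shape 1** — `<path>` closed polygon, stroke `#008000` → score (S586, F1667). Machine vertices: (65.0987,31.7878) → (62.0638,73.2580) → (214.4864,93.9620) → (87.6879,78.0831) → (81.7648,70.9180) → (65.0987,31.7878). Closed: final G1 returns to the first vertex.

**Shape 2** — `<path>` quadratic bezier, stroke `#0000ff` → cut (S893, F1552). Control points (SVG): P0=(210.5403,84.3786), P1=(156.7935,67.3013), P2=(126.3264,73.2931); sampled at t=k/8. Machine vertices: (210.5403,65.1003) → (197.4673,69.0092) → (185.1219,72.1971) → (173.5039,74.6642) → (162.6134,76.4103) → (152.4504,77.4356) → (143.0149,77.7399) → (134.3069,77.3233) → (126.3264,76.1858). Open path.

**Shape 3** — `<path>` cubic bezier, stroke `#000000` → engrave (S371, F4846). Control points (SVG): P0=(199.0991,24.6202), P1=(197.8598,18.3391), P2=(100.5072,14.8003), P3=(124.3758,36.9017); sampled at t=k/8. Machine vertices: (199.0991,124.8587) → (194.5535,127.0408) → (183.5442,128.6976) → (168.6181,129.5605) → (152.3220,129.3614) → (137.2028,127.8318) → (125.8075,124.7035) → (120.6828,119.7081) → (124.3758,112.5772). Open path.

**Shape 4** — `<polygon>` rectangle, stroke `#0000ff` → cut (S893, F1552). Machine vertices: (66.0128,145.1257) → (125.6247,145.1257) → (125.6247,79.2547) → (66.0128,79.2547) → (66.0128,145.1257). Closed: final G1 returns to the first vertex.

G21
G90
G0 X65.0987 Y31.7878
M3 S586
G1 X62.0638 Y73.2580 F1667
G1 X214.4864 Y93.9620 F1667
G1 X87.6879 Y78.0831 F1667
G1 X81.7648 Y70.9180 F1667
G1 X65.0987 Y31.7878 F1667
M5
G0 X210.5403 Y65.1003
M3 S893
G1 X197.4673 Y69.0092 F1552
G1 X185.1219 Y72.1971 F1552
G1 X173.5039 Y74.6642 F1552
G1 X162.6134 Y76.4103 F1552
G1 X152.4504 Y77.4356 F1552
G1 X143.0149 Y77.7399 F1552
G1 X134.3069 Y77.3233 F1552
G1 X126.3264 Y76.1858 F1552
M5
G0 X199.0991 Y124.8587
M3 S371
G1 X194.5535 Y127.0408 F4846
G1 X183.5442 Y128.6976 F4846
G1 X168.6181 Y129.5605 F4846
G1 X152.3220 Y129.3614 F4846
G1 X137.2028 Y127.8318 F4846
G1 X125.8075 Y124.7035 F4846
G1 X120.6828 Y119.7081 F4846
G1 X124.3758 Y112.5772 F4846
M5
G0 X66.0128 Y145.1257
M3 S893
G1 X125.6247 Y145.1257 F1552
G1 X125.6247 Y79.2547 F1552
G1 X66.0128 Y79.2547 F1552
G1 X66.0128 Y145.1257 F1552
M5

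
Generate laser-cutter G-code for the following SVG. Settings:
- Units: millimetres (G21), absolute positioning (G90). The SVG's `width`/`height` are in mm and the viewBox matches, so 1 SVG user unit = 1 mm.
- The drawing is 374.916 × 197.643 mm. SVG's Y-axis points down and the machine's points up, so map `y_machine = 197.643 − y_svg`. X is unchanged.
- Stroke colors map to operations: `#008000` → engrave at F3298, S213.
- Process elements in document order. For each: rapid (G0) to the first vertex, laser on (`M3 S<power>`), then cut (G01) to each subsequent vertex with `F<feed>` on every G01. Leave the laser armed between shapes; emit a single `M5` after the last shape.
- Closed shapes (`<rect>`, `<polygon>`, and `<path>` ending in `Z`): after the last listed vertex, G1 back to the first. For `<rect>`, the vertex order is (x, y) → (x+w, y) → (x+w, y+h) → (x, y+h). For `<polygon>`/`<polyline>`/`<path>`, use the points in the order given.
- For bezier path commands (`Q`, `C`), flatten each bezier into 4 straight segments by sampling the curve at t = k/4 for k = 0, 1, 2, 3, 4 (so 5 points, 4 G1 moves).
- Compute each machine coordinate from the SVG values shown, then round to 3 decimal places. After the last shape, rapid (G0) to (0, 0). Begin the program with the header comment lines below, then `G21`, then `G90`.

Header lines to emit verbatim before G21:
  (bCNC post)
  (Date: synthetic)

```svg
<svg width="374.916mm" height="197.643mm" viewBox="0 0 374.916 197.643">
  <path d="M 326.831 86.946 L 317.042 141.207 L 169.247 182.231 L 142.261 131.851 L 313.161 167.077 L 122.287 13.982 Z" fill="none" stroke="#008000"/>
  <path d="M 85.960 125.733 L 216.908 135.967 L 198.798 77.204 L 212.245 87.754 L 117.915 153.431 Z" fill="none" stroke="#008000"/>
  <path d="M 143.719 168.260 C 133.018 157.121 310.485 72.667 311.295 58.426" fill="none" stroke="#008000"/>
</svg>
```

(bCNC post)
(Date: synthetic)
G21
G90
G0 X326.831 Y110.697
M3 S213
G01 X317.042 Y56.436 F3298
G01 X169.247 Y15.412 F3298
G01 X142.261 Y65.792 F3298
G01 X313.161 Y30.566 F3298
G01 X122.287 Y183.661 F3298
G01 X326.831 Y110.697 F3298
G0 X85.960 Y71.910
M3 S213
G01 X216.908 Y61.676 F3298
G01 X198.798 Y120.439 F3298
G01 X212.245 Y109.889 F3298
G01 X117.915 Y44.212 F3298
G01 X85.960 Y71.910 F3298
G0 X143.719 Y29.383
M3 S213
G01 X165.274 Y49.241 F3298
G01 X223.190 Y83.137 F3298
G01 X283.265 Y117.614 F3298
G01 X311.295 Y139.217 F3298
M5
G0 X0.000 Y0.000

1 u = 1 mm; y_m = 197.643 − y.

[1] `<path>` closed polygon, #008000→engrave S213 F3298: (326.831,110.697) → (317.042,56.436) → (169.247,15.412) → (142.261,65.792) → (313.161,30.566) → (122.287,183.661) → (326.831,110.697) (closed)

[2] `<path>` closed polygon, #008000→engrave S213 F3298: (85.960,71.910) → (216.908,61.676) → (198.798,120.439) → (212.245,109.889) → (117.915,44.212) → (85.960,71.910) (closed)

[3] `<path>` cubic bezier, #008000→engrave S213 F3298: (143.719,29.383) → (165.274,49.241) → (223.190,83.137) → (283.265,117.614) → (311.295,139.217)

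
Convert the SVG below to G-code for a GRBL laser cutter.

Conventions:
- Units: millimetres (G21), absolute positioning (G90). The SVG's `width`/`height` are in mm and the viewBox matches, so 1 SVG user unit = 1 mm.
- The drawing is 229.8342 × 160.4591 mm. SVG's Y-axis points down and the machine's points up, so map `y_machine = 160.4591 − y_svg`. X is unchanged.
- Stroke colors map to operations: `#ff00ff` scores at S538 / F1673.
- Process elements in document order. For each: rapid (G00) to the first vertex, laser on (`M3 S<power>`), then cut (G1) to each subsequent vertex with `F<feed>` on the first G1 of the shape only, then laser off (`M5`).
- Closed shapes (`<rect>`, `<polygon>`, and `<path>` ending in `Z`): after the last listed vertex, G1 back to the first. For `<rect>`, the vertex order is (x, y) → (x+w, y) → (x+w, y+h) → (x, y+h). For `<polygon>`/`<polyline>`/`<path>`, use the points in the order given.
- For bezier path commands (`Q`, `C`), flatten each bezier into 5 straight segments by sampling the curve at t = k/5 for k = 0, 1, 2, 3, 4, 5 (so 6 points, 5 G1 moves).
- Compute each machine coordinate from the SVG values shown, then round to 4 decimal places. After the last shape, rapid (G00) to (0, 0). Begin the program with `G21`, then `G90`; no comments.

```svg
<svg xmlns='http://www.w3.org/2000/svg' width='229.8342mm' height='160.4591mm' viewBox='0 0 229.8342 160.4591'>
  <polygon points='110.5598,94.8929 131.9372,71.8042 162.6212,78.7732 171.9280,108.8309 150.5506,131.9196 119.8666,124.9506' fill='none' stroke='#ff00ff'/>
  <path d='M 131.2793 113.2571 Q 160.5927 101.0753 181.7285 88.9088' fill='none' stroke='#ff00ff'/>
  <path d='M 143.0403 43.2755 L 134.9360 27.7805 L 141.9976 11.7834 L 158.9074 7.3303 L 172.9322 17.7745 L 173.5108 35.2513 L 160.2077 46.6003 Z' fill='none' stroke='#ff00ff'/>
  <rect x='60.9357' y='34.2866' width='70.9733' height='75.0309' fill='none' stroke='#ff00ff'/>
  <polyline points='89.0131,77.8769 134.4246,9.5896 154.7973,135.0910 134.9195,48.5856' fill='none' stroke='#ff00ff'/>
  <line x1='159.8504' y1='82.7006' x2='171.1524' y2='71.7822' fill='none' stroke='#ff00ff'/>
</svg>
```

G21
G90
G00 X110.5598 Y65.5662
M3 S538
G1 X131.9372 Y88.6549 F1673
G1 X162.6212 Y81.6859
G1 X171.9280 Y51.6282
G1 X150.5506 Y28.5395
G1 X119.8666 Y35.5085
G1 X110.5598 Y65.5662
M5
G00 X131.2793 Y47.2020
M3 S538
G1 X142.6776 Y52.0741 F1673
G1 X153.4216 Y56.9450
G1 X163.5114 Y61.8147
G1 X172.9471 Y66.6831
G1 X181.7285 Y71.5503
M5
G00 X143.0403 Y117.1836
M3 S538
G1 X134.9360 Y132.6786 F1673
G1 X141.9976 Y148.6757
G1 X158.9074 Y153.1288
G1 X172.9322 Y142.6846
G1 X173.5108 Y125.2078
G1 X160.2077 Y113.8588
G1 X143.0403 Y117.1836
M5
G00 X60.9357 Y126.1725
M3 S538
G1 X131.9090 Y126.1725 F1673
G1 X131.9090 Y51.1416
G1 X60.9357 Y51.1416
G1 X60.9357 Y126.1725
M5
G00 X89.0131 Y82.5822
M3 S538
G1 X134.4246 Y150.8695 F1673
G1 X154.7973 Y25.3681
G1 X134.9195 Y111.8735
M5
G00 X159.8504 Y77.7585
M3 S538
G1 X171.1524 Y88.6769 F1673
M5
G00 X0.0000 Y0.0000

Since the viewBox matches the mm dimensions, user units are millimetres directly. The only transform is the Y-flip y_m = 160.4591 − y_svg.

Shape 1 is a regular polygon drawn with `<polygon>`. Its stroke #ff00ff means score at S538, F1673. After flipping Y the toolpath is (110.5598,65.5662) → (131.9372,88.6549) → (162.6212,81.6859) → (171.9280,51.6282) → (150.5506,28.5395) → (119.8666,35.5085) → (110.5598,65.5662), returning to the start.

Shape 2 is a quadratic bezier drawn with `<path>`. Its stroke #ff00ff means score at S538, F1673. After flipping Y the toolpath is (131.2793,47.2020) → (142.6776,52.0741) → (153.4216,56.9450) → (163.5114,61.8147) → (172.9471,66.6831) → (181.7285,71.5503).

Shape 3 is a regular polygon drawn with `<path>`. Its stroke #ff00ff means score at S538, F1673. After flipping Y the toolpath is (143.0403,117.1836) → (134.9360,132.6786) → (141.9976,148.6757) → (158.9074,153.1288) → (172.9322,142.6846) → (173.5108,125.2078) → (160.2077,113.8588) → (143.0403,117.1836), returning to the start.

Shape 4 is a rectangle drawn with `<rect>`. Its stroke #ff00ff means score at S538, F1673. After flipping Y the toolpath is (60.9357,126.1725) → (131.9090,126.1725) → (131.9090,51.1416) → (60.9357,51.1416) → (60.9357,126.1725), returning to the start.

Shape 5 is a open polyline drawn with `<polyline>`. Its stroke #ff00ff means score at S538, F1673. After flipping Y the toolpath is (89.0131,82.5822) → (134.4246,150.8695) → (154.7973,25.3681) → (134.9195,111.8735).

Shape 6 is a line segment drawn with `<line>`. Its stroke #ff00ff means score at S538, F1673. After flipping Y the toolpath is (159.8504,77.7585) → (171.1524,88.6769).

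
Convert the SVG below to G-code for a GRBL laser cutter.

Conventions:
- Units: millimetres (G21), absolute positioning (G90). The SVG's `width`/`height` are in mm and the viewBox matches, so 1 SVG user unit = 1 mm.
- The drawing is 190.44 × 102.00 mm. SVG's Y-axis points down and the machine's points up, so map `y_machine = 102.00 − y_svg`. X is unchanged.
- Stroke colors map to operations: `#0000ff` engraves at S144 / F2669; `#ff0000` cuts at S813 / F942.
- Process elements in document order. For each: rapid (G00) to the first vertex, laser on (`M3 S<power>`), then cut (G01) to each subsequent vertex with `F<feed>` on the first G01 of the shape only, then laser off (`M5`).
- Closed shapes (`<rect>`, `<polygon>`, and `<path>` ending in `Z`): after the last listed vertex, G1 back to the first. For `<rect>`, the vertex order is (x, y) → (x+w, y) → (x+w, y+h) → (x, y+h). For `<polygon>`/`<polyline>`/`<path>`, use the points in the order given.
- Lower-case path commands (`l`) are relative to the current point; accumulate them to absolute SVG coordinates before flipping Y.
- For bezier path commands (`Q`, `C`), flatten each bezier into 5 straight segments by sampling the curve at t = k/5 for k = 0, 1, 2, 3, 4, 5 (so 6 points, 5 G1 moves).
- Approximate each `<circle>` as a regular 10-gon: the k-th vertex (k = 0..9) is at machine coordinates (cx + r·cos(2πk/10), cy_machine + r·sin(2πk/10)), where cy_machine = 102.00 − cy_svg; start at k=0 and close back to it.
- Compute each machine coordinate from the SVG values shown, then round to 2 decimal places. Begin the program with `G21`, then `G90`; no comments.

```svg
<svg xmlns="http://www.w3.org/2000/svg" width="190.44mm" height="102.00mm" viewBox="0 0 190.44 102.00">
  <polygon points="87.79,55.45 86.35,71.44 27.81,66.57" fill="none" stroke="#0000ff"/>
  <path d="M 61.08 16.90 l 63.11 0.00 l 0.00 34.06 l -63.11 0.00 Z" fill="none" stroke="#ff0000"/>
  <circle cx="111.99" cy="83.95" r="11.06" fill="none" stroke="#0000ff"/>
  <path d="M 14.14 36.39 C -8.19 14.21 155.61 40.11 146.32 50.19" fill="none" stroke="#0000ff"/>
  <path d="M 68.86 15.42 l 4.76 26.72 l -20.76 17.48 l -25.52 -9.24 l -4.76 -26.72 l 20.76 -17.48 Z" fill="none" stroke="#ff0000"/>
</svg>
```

viewBox `0 0 190.44 102.00` with mm width/height → 1 unit = 1 mm. Flip: y_m = 102.00 − y_svg.

**Shape 1** — `<polygon>` closed polygon, stroke `#0000ff` → engrave (S144, F2669). Machine vertices: (87.79,46.55) → (86.35,30.56) → (27.81,35.43) → (87.79,46.55). Closed: final G1 returns to the first vertex.

**Shape 2** — `<path>` rectangle, stroke `#ff0000` → cut (S813, F942). Machine vertices: (61.08,85.10) → (124.19,85.10) → (124.19,51.04) → (61.08,51.04) → (61.08,85.10). Closed: final G1 returns to the first vertex.

**Shape 3** — `<circle>` circle, stroke `#0000ff` → engrave (S144, F2669). Machine vertices: (123.05,18.05) → (120.94,24.55) → (115.41,28.57) → (108.57,28.57) → (103.04,24.55) → (100.93,18.05) → (103.04,11.55) → (108.57,7.53) → (115.41,7.53) → (120.94,11.55) → (123.05,18.05). Closed: final G1 returns to the first vertex.

**Shape 4** — `<path>` cubic bezier, stroke `#0000ff` → engrave (S144, F2669). Control points (SVG): P0=(14.14,36.39), P1=(-8.19,14.21), P2=(155.61,40.11), P3=(146.32,50.19); sampled at t=k/5. Machine vertices: (14.14,65.61) → (20.20,73.66) → (53.70,73.24) → (97.37,67.41) → (134.00,59.25) → (146.32,51.81). Open path.

**Shape 5** — `<path>` regular polygon, stroke `#ff0000` → cut (S813, F942). Machine vertices: (68.86,86.58) → (73.62,59.86) → (52.86,42.38) → (27.34,51.62) → (22.58,78.34) → (43.34,95.82) → (68.86,86.58). Closed: final G1 returns to the first vertex.

G21
G90
G00 X87.79 Y46.55
M3 S144
G01 X86.35 Y30.56 F2669
G01 X27.81 Y35.43
G01 X87.79 Y46.55
M5
G00 X61.08 Y85.10
M3 S813
G01 X124.19 Y85.10 F942
G01 X124.19 Y51.04
G01 X61.08 Y51.04
G01 X61.08 Y85.10
M5
G00 X123.05 Y18.05
M3 S144
G01 X120.94 Y24.55 F2669
G01 X115.41 Y28.57
G01 X108.57 Y28.57
G01 X103.04 Y24.55
G01 X100.93 Y18.05
G01 X103.04 Y11.55
G01 X108.57 Y7.53
G01 X115.41 Y7.53
G01 X120.94 Y11.55
G01 X123.05 Y18.05
M5
G00 X14.14 Y65.61
M3 S144
G01 X20.20 Y73.66 F2669
G01 X53.70 Y73.24
G01 X97.37 Y67.41
G01 X134.00 Y59.25
G01 X146.32 Y51.81
M5
G00 X68.86 Y86.58
M3 S813
G01 X73.62 Y59.86 F942
G01 X52.86 Y42.38
G01 X27.34 Y51.62
G01 X22.58 Y78.34
G01 X43.34 Y95.82
G01 X68.86 Y86.58
M5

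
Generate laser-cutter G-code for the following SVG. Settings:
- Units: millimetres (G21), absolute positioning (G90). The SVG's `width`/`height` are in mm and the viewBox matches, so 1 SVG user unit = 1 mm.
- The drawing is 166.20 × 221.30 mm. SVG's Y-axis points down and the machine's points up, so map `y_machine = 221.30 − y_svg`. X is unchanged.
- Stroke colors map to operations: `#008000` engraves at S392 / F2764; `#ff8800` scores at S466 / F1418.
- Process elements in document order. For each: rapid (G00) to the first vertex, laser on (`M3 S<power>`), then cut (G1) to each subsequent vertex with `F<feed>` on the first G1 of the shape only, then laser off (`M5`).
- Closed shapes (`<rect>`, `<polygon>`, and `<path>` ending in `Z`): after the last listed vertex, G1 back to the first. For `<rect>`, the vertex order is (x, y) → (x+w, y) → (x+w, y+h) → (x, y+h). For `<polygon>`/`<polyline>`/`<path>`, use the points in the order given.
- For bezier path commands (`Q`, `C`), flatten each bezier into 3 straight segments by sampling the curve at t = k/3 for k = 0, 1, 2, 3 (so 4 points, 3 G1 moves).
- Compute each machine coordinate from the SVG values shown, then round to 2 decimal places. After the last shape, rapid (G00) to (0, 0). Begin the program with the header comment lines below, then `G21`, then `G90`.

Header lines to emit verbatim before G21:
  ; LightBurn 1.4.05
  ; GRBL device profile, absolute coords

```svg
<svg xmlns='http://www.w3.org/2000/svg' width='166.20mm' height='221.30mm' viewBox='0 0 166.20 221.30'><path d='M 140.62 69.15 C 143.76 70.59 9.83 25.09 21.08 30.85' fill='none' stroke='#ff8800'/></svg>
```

viewBox `0 0 166.20 221.30` with mm width/height → 1 unit = 1 mm. Flip: y_m = 221.30 − y_svg.

**Shape 1** — `<path>` cubic bezier, stroke `#ff8800` → score (S466, F1418). Control points (SVG): P0=(140.62,69.15), P1=(143.76,70.59), P2=(9.83,25.09), P3=(21.08,30.85); sampled at t=k/3. Machine vertices: (140.62,152.15) → (108.52,162.72) → (47.77,182.76) → (21.08,190.45). Open path.

; LightBurn 1.4.05
; GRBL device profile, absolute coords
G21
G90
G00 X140.62 Y152.15
M3 S466
G1 X108.52 Y162.72 F1418
G1 X47.77 Y182.76
G1 X21.08 Y190.45
M5
G00 X0.00 Y0.00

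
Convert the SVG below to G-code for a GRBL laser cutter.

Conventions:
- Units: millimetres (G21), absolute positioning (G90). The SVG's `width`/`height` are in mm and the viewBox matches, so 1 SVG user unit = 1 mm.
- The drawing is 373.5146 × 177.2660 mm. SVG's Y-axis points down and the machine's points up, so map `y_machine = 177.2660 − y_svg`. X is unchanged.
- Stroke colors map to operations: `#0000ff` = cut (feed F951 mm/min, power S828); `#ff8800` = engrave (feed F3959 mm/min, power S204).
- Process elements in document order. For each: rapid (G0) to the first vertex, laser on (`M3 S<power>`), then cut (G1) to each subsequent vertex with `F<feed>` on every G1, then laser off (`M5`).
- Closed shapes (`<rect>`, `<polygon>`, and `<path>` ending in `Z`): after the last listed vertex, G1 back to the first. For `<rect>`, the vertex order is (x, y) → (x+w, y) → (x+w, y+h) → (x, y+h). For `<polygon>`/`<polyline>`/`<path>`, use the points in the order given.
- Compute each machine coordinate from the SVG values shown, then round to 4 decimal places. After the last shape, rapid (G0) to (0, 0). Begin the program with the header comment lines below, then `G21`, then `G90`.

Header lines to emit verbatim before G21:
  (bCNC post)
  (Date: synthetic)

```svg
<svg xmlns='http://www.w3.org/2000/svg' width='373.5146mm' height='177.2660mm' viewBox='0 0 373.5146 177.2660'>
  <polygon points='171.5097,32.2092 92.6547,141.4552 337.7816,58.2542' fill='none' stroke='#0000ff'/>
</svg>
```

Since the viewBox matches the mm dimensions, user units are millimetres directly. The only transform is the Y-flip y_m = 177.2660 − y_svg.

Shape 1 is a closed polygon drawn with `<polygon>`. Its stroke #0000ff means cut at S828, F951. After flipping Y the toolpath is (171.5097,145.0568) → (92.6547,35.8108) → (337.7816,119.0118) → (171.5097,145.0568), returning to the start.

(bCNC post)
(Date: synthetic)
G21
G90
G0 X171.5097 Y145.0568
M3 S828
G1 X92.6547 Y35.8108 F951
G1 X337.7816 Y119.0118 F951
G1 X171.5097 Y145.0568 F951
M5
G0 X0.0000 Y0.0000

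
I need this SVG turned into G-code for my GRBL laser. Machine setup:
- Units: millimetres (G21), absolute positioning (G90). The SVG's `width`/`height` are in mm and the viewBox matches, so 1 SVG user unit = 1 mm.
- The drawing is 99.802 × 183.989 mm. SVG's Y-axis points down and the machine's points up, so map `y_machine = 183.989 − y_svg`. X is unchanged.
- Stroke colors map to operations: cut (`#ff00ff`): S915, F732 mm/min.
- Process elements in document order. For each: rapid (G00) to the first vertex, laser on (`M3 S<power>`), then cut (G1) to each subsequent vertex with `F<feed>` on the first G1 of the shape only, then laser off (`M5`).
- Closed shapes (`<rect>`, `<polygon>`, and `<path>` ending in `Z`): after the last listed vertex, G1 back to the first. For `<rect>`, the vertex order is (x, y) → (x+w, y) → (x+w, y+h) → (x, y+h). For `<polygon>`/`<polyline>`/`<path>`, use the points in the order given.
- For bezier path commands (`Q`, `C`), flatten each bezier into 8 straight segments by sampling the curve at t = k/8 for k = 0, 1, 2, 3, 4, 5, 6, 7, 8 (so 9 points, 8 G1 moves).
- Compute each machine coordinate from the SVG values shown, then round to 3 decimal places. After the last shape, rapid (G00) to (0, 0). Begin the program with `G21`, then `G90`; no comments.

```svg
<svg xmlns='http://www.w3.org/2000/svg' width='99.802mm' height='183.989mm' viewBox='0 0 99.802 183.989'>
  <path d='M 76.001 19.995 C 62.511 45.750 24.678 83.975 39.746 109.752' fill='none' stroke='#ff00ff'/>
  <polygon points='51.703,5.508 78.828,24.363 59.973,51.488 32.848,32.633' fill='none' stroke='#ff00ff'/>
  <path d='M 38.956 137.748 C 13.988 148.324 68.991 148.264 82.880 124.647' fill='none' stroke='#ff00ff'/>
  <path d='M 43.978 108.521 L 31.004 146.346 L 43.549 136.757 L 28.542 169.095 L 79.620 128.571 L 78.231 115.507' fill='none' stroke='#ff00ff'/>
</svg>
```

Since the viewBox matches the mm dimensions, user units are millimetres directly. The only transform is the Y-flip y_m = 183.989 − y_svg.

Shape 1 is a cubic bezier drawn with `<path>`. Its stroke #ff00ff means cut at S915, F732. After flipping Y the toolpath is (76.001,163.994) → (69.952,153.800) → (62.526,142.729) → (54.628,131.073) → (47.164,119.124) → (41.039,107.174) → (37.157,95.514) → (36.424,84.438) → (39.746,74.237).

Shape 2 is a regular polygon drawn with `<polygon>`. Its stroke #ff00ff means cut at S915, F732. After flipping Y the toolpath is (51.703,178.481) → (78.828,159.626) → (59.973,132.501) → (32.848,151.356) → (51.703,178.481), returning to the start.

Shape 3 is a cubic bezier drawn with `<path>`. Its stroke #ff00ff means cut at S915, F732. After flipping Y the toolpath is (38.956,46.241) → (33.105,42.799) → (33.333,40.505) → (38.219,39.511) → (46.347,39.969) → (56.295,42.030) → (66.646,45.844) → (75.981,51.565) → (82.880,59.342).

Shape 4 is a open polyline drawn with `<path>`. Its stroke #ff00ff means cut at S915, F732. After flipping Y the toolpath is (43.978,75.468) → (31.004,37.643) → (43.549,47.232) → (28.542,14.894) → (79.620,55.418) → (78.231,68.482).

G21
G90
G00 X76.001 Y163.994
M3 S915
G1 X69.952 Y153.800 F732
G1 X62.526 Y142.729
G1 X54.628 Y131.073
G1 X47.164 Y119.124
G1 X41.039 Y107.174
G1 X37.157 Y95.514
G1 X36.424 Y84.438
G1 X39.746 Y74.237
M5
G00 X51.703 Y178.481
M3 S915
G1 X78.828 Y159.626 F732
G1 X59.973 Y132.501
G1 X32.848 Y151.356
G1 X51.703 Y178.481
M5
G00 X38.956 Y46.241
M3 S915
G1 X33.105 Y42.799 F732
G1 X33.333 Y40.505
G1 X38.219 Y39.511
G1 X46.347 Y39.969
G1 X56.295 Y42.030
G1 X66.646 Y45.844
G1 X75.981 Y51.565
G1 X82.880 Y59.342
M5
G00 X43.978 Y75.468
M3 S915
G1 X31.004 Y37.643 F732
G1 X43.549 Y47.232
G1 X28.542 Y14.894
G1 X79.620 Y55.418
G1 X78.231 Y68.482
M5
G00 X0.000 Y0.000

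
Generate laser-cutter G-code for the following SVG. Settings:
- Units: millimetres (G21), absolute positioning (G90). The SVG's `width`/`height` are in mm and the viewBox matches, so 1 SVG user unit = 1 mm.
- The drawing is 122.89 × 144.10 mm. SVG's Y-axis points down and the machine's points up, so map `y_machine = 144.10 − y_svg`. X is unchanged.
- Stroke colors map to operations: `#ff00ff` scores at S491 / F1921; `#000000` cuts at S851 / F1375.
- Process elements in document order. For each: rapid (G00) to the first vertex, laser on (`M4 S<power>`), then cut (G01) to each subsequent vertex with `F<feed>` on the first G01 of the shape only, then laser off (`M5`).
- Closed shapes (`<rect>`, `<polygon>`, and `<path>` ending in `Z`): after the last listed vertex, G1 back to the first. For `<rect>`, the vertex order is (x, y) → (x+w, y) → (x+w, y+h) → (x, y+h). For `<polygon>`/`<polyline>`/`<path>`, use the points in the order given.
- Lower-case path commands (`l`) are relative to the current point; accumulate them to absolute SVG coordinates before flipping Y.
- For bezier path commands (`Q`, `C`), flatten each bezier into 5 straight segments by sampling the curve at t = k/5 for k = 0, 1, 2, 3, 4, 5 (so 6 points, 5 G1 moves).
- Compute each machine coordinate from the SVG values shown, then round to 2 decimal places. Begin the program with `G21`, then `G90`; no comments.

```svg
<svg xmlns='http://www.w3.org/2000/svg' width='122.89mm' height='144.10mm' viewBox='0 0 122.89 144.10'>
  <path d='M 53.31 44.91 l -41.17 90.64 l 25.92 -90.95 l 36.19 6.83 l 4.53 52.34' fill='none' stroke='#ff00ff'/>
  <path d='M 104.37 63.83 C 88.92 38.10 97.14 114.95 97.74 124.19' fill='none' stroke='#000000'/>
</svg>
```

G21
G90
G00 X53.31 Y99.19
M4 S491
G01 X12.14 Y8.55 F1921
G01 X38.06 Y99.50
G01 X74.25 Y92.67
G01 X78.78 Y40.33
M5
G00 X104.37 Y80.27
M4 S851
G01 X97.69 Y84.76 F1375
G01 X95.19 Y72.80
G01 X95.36 Y52.56
G01 X96.72 Y32.21
G01 X97.74 Y19.91
M5

viewBox `0 0 122.89 144.10` with mm width/height → 1 unit = 1 mm. Flip: y_m = 144.10 − y_svg.

**Shape 1** — `<path>` open polyline, stroke `#ff00ff` → score (S491, F1921). Machine vertices: (53.31,99.19) → (12.14,8.55) → (38.06,99.50) → (74.25,92.67) → (78.78,40.33). Open path.

**Shape 2** — `<path>` cubic bezier, stroke `#000000` → cut (S851, F1375). Control points (SVG): P0=(104.37,63.83), P1=(88.92,38.10), P2=(97.14,114.95), P3=(97.74,124.19); sampled at t=k/5. Machine vertices: (104.37,80.27) → (97.69,84.76) → (95.19,72.80) → (95.36,52.56) → (96.72,32.21) → (97.74,19.91). Open path.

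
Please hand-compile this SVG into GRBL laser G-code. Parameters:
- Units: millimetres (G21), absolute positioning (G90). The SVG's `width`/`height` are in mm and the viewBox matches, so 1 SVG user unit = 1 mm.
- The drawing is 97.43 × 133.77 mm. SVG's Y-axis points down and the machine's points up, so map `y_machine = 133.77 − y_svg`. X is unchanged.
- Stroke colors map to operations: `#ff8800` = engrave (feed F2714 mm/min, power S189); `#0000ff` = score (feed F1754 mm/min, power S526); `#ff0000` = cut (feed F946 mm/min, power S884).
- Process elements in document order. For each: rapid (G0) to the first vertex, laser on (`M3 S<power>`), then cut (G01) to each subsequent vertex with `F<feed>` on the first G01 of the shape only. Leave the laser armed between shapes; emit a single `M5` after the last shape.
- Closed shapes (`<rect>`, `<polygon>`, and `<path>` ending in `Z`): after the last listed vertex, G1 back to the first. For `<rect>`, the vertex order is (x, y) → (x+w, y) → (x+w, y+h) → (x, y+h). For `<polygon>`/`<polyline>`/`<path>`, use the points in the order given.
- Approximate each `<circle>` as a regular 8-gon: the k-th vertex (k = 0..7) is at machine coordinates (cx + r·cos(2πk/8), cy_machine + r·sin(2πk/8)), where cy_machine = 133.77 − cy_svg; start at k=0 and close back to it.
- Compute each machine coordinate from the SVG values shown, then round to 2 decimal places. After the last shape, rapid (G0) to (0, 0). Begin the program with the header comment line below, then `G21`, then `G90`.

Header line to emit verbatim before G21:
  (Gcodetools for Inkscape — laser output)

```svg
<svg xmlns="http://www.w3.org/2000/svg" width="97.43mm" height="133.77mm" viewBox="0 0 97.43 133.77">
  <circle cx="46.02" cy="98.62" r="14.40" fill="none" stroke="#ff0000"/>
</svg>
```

(Gcodetools for Inkscape — laser output)
G21
G90
G0 X60.42 Y35.15
M3 S884
G01 X56.20 Y45.33 F946
G01 X46.02 Y49.55
G01 X35.84 Y45.33
G01 X31.62 Y35.15
G01 X35.84 Y24.97
G01 X46.02 Y20.75
G01 X56.20 Y24.97
G01 X60.42 Y35.15
M5
G0 X0.00 Y0.00

1 u = 1 mm; y_m = 133.77 − y.

[1] `<circle>` circle, #ff0000→cut S884 F946: (60.42,35.15) → (56.20,45.33) → (46.02,49.55) → (35.84,45.33) → (31.62,35.15) → (35.84,24.97) → (46.02,20.75) → (56.20,24.97) → (60.42,35.15) (closed)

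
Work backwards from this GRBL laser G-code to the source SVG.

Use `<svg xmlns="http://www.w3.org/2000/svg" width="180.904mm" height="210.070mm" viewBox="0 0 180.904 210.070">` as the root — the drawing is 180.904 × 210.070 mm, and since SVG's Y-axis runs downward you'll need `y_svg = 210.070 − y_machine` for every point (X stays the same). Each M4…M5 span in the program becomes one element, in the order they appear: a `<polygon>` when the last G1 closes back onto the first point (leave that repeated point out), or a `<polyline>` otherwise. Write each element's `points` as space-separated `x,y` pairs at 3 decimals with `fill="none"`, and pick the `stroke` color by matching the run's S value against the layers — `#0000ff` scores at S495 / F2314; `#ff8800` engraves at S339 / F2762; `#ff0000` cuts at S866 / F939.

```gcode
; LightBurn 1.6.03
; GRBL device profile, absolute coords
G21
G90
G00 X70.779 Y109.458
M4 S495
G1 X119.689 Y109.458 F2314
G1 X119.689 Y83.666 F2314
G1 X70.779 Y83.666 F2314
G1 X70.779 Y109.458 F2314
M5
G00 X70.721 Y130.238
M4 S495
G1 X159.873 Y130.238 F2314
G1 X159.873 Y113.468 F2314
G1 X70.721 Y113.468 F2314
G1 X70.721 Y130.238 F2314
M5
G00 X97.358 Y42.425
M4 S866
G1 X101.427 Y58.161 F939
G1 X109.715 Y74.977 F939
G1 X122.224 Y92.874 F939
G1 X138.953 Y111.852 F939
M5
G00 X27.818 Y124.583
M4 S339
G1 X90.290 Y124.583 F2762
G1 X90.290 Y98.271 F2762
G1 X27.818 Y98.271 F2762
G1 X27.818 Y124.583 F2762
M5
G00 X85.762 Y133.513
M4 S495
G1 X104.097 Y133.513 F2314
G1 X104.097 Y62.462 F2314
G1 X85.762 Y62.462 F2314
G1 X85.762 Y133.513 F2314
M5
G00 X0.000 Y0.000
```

<svg xmlns="http://www.w3.org/2000/svg" width="180.904mm" height="210.070mm" viewBox="0 0 180.904 210.070">
  <polygon points="70.779,100.612 119.689,100.612 119.689,126.404 70.779,126.404" fill="none" stroke="#0000ff"/>
  <polygon points="70.721,79.832 159.873,79.832 159.873,96.602 70.721,96.602" fill="none" stroke="#0000ff"/>
  <polyline points="97.358,167.645 101.427,151.909 109.715,135.093 122.224,117.196 138.953,98.218" fill="none" stroke="#ff0000"/>
  <polygon points="27.818,85.487 90.290,85.487 90.290,111.799 27.818,111.799" fill="none" stroke="#ff8800"/>
  <polygon points="85.762,76.557 104.097,76.557 104.097,147.608 85.762,147.608" fill="none" stroke="#0000ff"/>
</svg>

Machine Y-up, SVG Y-down with viewBox height 210.070, so y_svg = 210.070 − y_machine; X carries over.

Run 1: the run's S495 means `#0000ff` (score). The run returns to its start, so emit a `<polygon>` with points (Y-flipped): 70.779,100.612 119.689,100.612 119.689,126.404 70.779,126.404.

Run 2: the run's S495 means `#0000ff` (score). The run returns to its start, so emit a `<polygon>` with points (Y-flipped): 70.721,79.832 159.873,79.832 159.873,96.602 70.721,96.602.

Run 3: the run's S866 means `#ff0000` (cut). The run is open, so emit a `<polyline>` with points (Y-flipped): 97.358,167.645 101.427,151.909 109.715,135.093 122.224,117.196 138.953,98.218.

Run 4: power S339 maps to stroke `#ff8800` (engrave). The run returns to its start, so emit a `<polygon>` with points (Y-flipped): 27.818,85.487 90.290,85.487 90.290,111.799 27.818,111.799.

Run 5: the run's S495 means `#0000ff` (score). The run returns to its start, so emit a `<polygon>` with points (Y-flipped): 85.762,76.557 104.097,76.557 104.097,147.608 85.762,147.608.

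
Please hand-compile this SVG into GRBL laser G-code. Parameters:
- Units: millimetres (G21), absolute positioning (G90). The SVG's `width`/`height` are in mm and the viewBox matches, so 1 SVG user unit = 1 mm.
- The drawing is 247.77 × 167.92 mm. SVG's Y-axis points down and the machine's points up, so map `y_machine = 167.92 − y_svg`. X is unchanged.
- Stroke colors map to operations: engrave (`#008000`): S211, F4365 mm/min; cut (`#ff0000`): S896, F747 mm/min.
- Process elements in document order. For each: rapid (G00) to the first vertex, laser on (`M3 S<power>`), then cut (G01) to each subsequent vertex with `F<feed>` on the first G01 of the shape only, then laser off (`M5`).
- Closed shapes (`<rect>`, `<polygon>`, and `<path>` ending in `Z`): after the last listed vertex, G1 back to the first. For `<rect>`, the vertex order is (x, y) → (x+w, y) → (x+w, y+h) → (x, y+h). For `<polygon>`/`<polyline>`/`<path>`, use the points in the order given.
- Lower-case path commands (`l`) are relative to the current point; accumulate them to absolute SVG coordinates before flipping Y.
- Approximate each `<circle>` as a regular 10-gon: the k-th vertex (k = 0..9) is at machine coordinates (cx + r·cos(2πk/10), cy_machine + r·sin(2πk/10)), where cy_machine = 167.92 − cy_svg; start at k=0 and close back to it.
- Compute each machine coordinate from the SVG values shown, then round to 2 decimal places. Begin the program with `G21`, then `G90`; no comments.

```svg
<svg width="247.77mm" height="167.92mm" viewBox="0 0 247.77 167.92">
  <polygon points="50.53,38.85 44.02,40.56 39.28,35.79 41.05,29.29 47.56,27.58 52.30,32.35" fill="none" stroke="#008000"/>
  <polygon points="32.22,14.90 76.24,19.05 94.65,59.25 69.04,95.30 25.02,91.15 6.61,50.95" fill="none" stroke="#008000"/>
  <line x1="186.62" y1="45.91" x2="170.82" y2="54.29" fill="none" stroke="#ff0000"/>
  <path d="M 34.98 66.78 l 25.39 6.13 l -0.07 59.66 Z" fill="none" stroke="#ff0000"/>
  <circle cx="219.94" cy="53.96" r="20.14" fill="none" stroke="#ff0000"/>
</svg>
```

G21
G90
G00 X50.53 Y129.07
M3 S211
G01 X44.02 Y127.36 F4365
G01 X39.28 Y132.13
G01 X41.05 Y138.63
G01 X47.56 Y140.34
G01 X52.30 Y135.57
G01 X50.53 Y129.07
M5
G00 X32.22 Y153.02
M3 S211
G01 X76.24 Y148.87 F4365
G01 X94.65 Y108.67
G01 X69.04 Y72.62
G01 X25.02 Y76.77
G01 X6.61 Y116.97
G01 X32.22 Y153.02
M5
G00 X186.62 Y122.01
M3 S896
G01 X170.82 Y113.63 F747
M5
G00 X34.98 Y101.14
M3 S896
G01 X60.37 Y95.01 F747
G01 X60.30 Y35.35
G01 X34.98 Y101.14
M5
G00 X240.08 Y113.96
M3 S896
G01 X236.23 Y125.80 F747
G01 X226.16 Y133.11
G01 X213.72 Y133.11
G01 X203.65 Y125.80
G01 X199.80 Y113.96
G01 X203.65 Y102.12
G01 X213.72 Y94.81
G01 X226.16 Y94.81
G01 X236.23 Y102.12
G01 X240.08 Y113.96
M5

viewBox `0 0 247.77 167.92` with mm width/height → 1 unit = 1 mm. Flip: y_m = 167.92 − y_svg.

**Shape 1** — `<polygon>` regular polygon, stroke `#008000` → engrave (S211, F4365). Machine vertices: (50.53,129.07) → (44.02,127.36) → (39.28,132.13) → (41.05,138.63) → (47.56,140.34) → (52.30,135.57) → (50.53,129.07). Closed: final G1 returns to the first vertex.

**Shape 2** — `<polygon>` regular polygon, stroke `#008000` → engrave (S211, F4365). Machine vertices: (32.22,153.02) → (76.24,148.87) → (94.65,108.67) → (69.04,72.62) → (25.02,76.77) → (6.61,116.97) → (32.22,153.02). Closed: final G1 returns to the first vertex.

**Shape 3** — `<line>` line segment, stroke `#ff0000` → cut (S896, F747). Machine vertices: (186.62,122.01) → (170.82,113.63). Open path.

**Shape 4** — `<path>` closed polygon, stroke `#ff0000` → cut (S896, F747). Machine vertices: (34.98,101.14) → (60.37,95.01) → (60.30,35.35) → (34.98,101.14). Closed: final G1 returns to the first vertex.

**Shape 5** — `<circle>` circle, stroke `#ff0000` → cut (S896, F747). Machine vertices: (240.08,113.96) → (236.23,125.80) → (226.16,133.11) → (213.72,133.11) → (203.65,125.80) → (199.80,113.96) → (203.65,102.12) → (213.72,94.81) → (226.16,94.81) → (236.23,102.12) → (240.08,113.96). Closed: final G1 returns to the first vertex.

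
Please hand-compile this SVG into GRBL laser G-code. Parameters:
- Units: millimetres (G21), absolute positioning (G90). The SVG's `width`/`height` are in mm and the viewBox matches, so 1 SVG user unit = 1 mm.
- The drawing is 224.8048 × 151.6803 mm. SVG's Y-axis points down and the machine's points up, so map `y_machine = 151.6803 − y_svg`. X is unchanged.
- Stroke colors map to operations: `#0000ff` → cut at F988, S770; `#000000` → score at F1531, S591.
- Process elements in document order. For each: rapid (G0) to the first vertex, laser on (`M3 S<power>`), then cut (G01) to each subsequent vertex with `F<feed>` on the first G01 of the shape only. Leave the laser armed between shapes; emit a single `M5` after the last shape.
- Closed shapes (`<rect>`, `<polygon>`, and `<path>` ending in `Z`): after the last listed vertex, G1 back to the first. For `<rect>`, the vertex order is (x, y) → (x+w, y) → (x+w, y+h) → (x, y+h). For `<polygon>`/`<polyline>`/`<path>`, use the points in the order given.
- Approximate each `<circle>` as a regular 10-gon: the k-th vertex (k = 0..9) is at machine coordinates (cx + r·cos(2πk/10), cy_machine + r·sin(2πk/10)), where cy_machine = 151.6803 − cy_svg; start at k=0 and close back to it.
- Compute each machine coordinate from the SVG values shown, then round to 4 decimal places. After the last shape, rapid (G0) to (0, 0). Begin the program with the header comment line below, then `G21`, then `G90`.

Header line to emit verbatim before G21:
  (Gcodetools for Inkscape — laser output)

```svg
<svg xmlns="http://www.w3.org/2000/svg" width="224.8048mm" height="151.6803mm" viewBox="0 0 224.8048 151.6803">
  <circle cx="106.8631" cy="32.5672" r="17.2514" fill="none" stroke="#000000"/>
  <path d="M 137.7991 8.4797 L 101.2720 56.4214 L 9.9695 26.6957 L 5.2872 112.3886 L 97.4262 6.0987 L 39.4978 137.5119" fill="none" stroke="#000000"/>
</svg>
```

(Gcodetools for Inkscape — laser output)
G21
G90
G0 X124.1145 Y119.1131
M3 S591
G01 X120.8198 Y129.2532 F1531
G01 X112.1941 Y135.5202
G01 X101.5321 Y135.5202
G01 X92.9064 Y129.2532
G01 X89.6117 Y119.1131
G01 X92.9064 Y108.9730
G01 X101.5321 Y102.7060
G01 X112.1941 Y102.7060
G01 X120.8198 Y108.9730
G01 X124.1145 Y119.1131
G0 X137.7991 Y143.2006
M3 S591
G01 X101.2720 Y95.2589 F1531
G01 X9.9695 Y124.9846
G01 X5.2872 Y39.2917
G01 X97.4262 Y145.5816
G01 X39.4978 Y14.1684
M5
G0 X0.0000 Y0.0000

1 u = 1 mm; y_m = 151.6803 − y.

[1] `<circle>` circle, #000000→score S591 F1531: (124.1145,119.1131) → (120.8198,129.2532) → (112.1941,135.5202) → (101.5321,135.5202) → (92.9064,129.2532) → (89.6117,119.1131) → (92.9064,108.9730) → (101.5321,102.7060) → (112.1941,102.7060) → (120.8198,108.9730) → (124.1145,119.1131) (closed)

[2] `<path>` open polyline, #000000→score S591 F1531: (137.7991,143.2006) → (101.2720,95.2589) → (9.9695,124.9846) → (5.2872,39.2917) → (97.4262,145.5816) → (39.4978,14.1684)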